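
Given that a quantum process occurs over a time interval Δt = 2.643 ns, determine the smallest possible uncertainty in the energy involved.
124.520 neV

Using the energy-time uncertainty principle:
ΔEΔt ≥ ℏ/2

The minimum uncertainty in energy is:
ΔE_min = ℏ/(2Δt)
ΔE_min = (1.055e-34 J·s) / (2 × 2.643e-09 s)
ΔE_min = 1.995e-26 J = 124.520 neV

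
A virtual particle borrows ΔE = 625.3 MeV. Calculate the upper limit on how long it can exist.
5.263 × 10^-25 s

Using the energy-time uncertainty principle:
ΔEΔt ≥ ℏ/2

For a virtual particle borrowing energy ΔE, the maximum lifetime is:
Δt_max = ℏ/(2ΔE)

Converting energy:
ΔE = 625.3 MeV = 1.002e-10 J

Δt_max = (1.055e-34 J·s) / (2 × 1.002e-10 J)
Δt_max = 5.263e-25 s = 5.263 × 10^-25 s

Virtual particles with higher borrowed energy exist for shorter times.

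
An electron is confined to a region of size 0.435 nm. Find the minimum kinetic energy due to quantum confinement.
50.337 meV

Using the uncertainty principle:

1. Position uncertainty: Δx ≈ 4.350e-10 m
2. Minimum momentum uncertainty: Δp = ℏ/(2Δx) = 1.212e-25 kg·m/s
3. Minimum kinetic energy:
   KE = (Δp)²/(2m) = (1.212e-25)²/(2 × 9.109e-31 kg)
   KE = 8.065e-21 J = 50.337 meV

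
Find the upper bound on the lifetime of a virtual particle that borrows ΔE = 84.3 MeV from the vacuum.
3.904 ys

Using the energy-time uncertainty principle:
ΔEΔt ≥ ℏ/2

For a virtual particle borrowing energy ΔE, the maximum lifetime is:
Δt_max = ℏ/(2ΔE)

Converting energy:
ΔE = 84.3 MeV = 1.351e-11 J

Δt_max = (1.055e-34 J·s) / (2 × 1.351e-11 J)
Δt_max = 3.904e-24 s = 3.904 ys

Virtual particles with higher borrowed energy exist for shorter times.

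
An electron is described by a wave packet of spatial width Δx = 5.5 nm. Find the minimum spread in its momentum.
9.587 × 10^-27 kg·m/s

For a wave packet, the spatial width Δx and momentum spread Δp are related by the uncertainty principle:
ΔxΔp ≥ ℏ/2

The minimum momentum spread is:
Δp_min = ℏ/(2Δx)
Δp_min = (1.055e-34 J·s) / (2 × 5.500e-09 m)
Δp_min = 9.587e-27 kg·m/s

A wave packet cannot have both a well-defined position and well-defined momentum.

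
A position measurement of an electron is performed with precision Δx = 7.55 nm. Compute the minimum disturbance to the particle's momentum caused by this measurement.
6.984 × 10^-27 kg·m/s

The uncertainty principle implies that measuring position disturbs momentum:
ΔxΔp ≥ ℏ/2

When we measure position with precision Δx, we necessarily introduce a momentum uncertainty:
Δp ≥ ℏ/(2Δx)
Δp_min = (1.055e-34 J·s) / (2 × 7.550e-09 m)
Δp_min = 6.984e-27 kg·m/s

The more precisely we measure position, the greater the momentum disturbance.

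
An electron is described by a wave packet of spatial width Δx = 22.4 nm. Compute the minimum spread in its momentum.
2.354 × 10^-27 kg·m/s

For a wave packet, the spatial width Δx and momentum spread Δp are related by the uncertainty principle:
ΔxΔp ≥ ℏ/2

The minimum momentum spread is:
Δp_min = ℏ/(2Δx)
Δp_min = (1.055e-34 J·s) / (2 × 2.240e-08 m)
Δp_min = 2.354e-27 kg·m/s

A wave packet cannot have both a well-defined position and well-defined momentum.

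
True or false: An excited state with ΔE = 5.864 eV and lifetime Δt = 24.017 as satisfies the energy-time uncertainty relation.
No, it violates the uncertainty relation.

Calculate the product ΔEΔt:
ΔE = 5.864 eV = 9.395e-19 J
ΔEΔt = (9.395e-19 J) × (2.402e-17 s)
ΔEΔt = 2.256e-35 J·s

Compare to the minimum allowed value ℏ/2:
ℏ/2 = 5.273e-35 J·s

Since ΔEΔt = 2.256e-35 J·s < 5.273e-35 J·s = ℏ/2,
this violates the uncertainty relation.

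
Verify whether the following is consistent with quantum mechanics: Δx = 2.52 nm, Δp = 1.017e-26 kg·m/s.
No, it violates the uncertainty principle (impossible measurement).

Calculate the product ΔxΔp:
ΔxΔp = (2.520e-09 m) × (1.017e-26 kg·m/s)
ΔxΔp = 2.563e-35 J·s

Compare to the minimum allowed value ℏ/2:
ℏ/2 = 5.273e-35 J·s

Since ΔxΔp = 2.563e-35 J·s < 5.273e-35 J·s = ℏ/2,
the measurement violates the uncertainty principle.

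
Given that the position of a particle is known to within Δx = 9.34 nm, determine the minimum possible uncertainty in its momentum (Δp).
5.645 × 10^-27 kg·m/s

Using the Heisenberg uncertainty principle:
ΔxΔp ≥ ℏ/2

The minimum uncertainty in momentum is:
Δp_min = ℏ/(2Δx)
Δp_min = (1.055e-34 J·s) / (2 × 9.340e-09 m)
Δp_min = 5.645e-27 kg·m/s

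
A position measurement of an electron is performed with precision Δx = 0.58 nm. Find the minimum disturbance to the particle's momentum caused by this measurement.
9.091 × 10^-26 kg·m/s

The uncertainty principle implies that measuring position disturbs momentum:
ΔxΔp ≥ ℏ/2

When we measure position with precision Δx, we necessarily introduce a momentum uncertainty:
Δp ≥ ℏ/(2Δx)
Δp_min = (1.055e-34 J·s) / (2 × 5.800e-10 m)
Δp_min = 9.091e-26 kg·m/s

The more precisely we measure position, the greater the momentum disturbance.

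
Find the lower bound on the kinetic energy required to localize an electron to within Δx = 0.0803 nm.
1.477 eV

Localizing a particle requires giving it sufficient momentum uncertainty:

1. From uncertainty principle: Δp ≥ ℏ/(2Δx)
   Δp_min = (1.055e-34 J·s) / (2 × 8.030e-11 m)
   Δp_min = 6.566e-25 kg·m/s

2. This momentum uncertainty corresponds to kinetic energy:
   KE ≈ (Δp)²/(2m) = (6.566e-25)²/(2 × 9.109e-31 kg)
   KE = 2.367e-19 J = 1.477 eV

Tighter localization requires more energy.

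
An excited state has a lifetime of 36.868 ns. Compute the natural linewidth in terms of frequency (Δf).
2.158 MHz

Using the energy-time uncertainty principle and E = hf:
ΔEΔt ≥ ℏ/2
hΔf·Δt ≥ ℏ/2

The minimum frequency uncertainty is:
Δf = ℏ/(2hτ) = 1/(4πτ)
Δf = 1/(4π × 3.687e-08 s)
Δf = 2.158e+06 Hz = 2.158 MHz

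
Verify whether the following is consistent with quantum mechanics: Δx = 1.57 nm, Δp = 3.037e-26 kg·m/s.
No, it violates the uncertainty principle (impossible measurement).

Calculate the product ΔxΔp:
ΔxΔp = (1.570e-09 m) × (3.037e-26 kg·m/s)
ΔxΔp = 4.768e-35 J·s

Compare to the minimum allowed value ℏ/2:
ℏ/2 = 5.273e-35 J·s

Since ΔxΔp = 4.768e-35 J·s < 5.273e-35 J·s = ℏ/2,
the measurement violates the uncertainty principle.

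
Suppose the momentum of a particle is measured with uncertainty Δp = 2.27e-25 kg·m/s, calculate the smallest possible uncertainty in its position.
232.285 pm

Using the Heisenberg uncertainty principle:
ΔxΔp ≥ ℏ/2

The minimum uncertainty in position is:
Δx_min = ℏ/(2Δp)
Δx_min = (1.055e-34 J·s) / (2 × 2.270e-25 kg·m/s)
Δx_min = 2.323e-10 m = 232.285 pm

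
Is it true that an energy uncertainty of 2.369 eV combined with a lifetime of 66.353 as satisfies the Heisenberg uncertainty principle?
No, it violates the uncertainty relation.

Calculate the product ΔEΔt:
ΔE = 2.369 eV = 3.796e-19 J
ΔEΔt = (3.796e-19 J) × (6.635e-17 s)
ΔEΔt = 2.518e-35 J·s

Compare to the minimum allowed value ℏ/2:
ℏ/2 = 5.273e-35 J·s

Since ΔEΔt = 2.518e-35 J·s < 5.273e-35 J·s = ℏ/2,
this violates the uncertainty relation.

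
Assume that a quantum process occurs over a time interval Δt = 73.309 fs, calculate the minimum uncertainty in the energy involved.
4.489 meV

Using the energy-time uncertainty principle:
ΔEΔt ≥ ℏ/2

The minimum uncertainty in energy is:
ΔE_min = ℏ/(2Δt)
ΔE_min = (1.055e-34 J·s) / (2 × 7.331e-14 s)
ΔE_min = 7.193e-22 J = 4.489 meV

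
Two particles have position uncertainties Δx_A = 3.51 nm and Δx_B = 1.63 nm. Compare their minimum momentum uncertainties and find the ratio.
Particle B has the larger minimum momentum uncertainty, by a factor of 2.15.

For each particle, the minimum momentum uncertainty is Δp_min = ℏ/(2Δx):

Particle A: Δp_A = ℏ/(2×3.510e-09 m) = 1.502e-26 kg·m/s
Particle B: Δp_B = ℏ/(2×1.630e-09 m) = 3.235e-26 kg·m/s

Ratio: Δp_B/Δp_A = 2.15

Since Δp_min ∝ 1/Δx, the particle with smaller position uncertainty (B) has larger momentum uncertainty.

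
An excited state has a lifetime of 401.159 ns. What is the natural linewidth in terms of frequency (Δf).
198.369 kHz

Using the energy-time uncertainty principle and E = hf:
ΔEΔt ≥ ℏ/2
hΔf·Δt ≥ ℏ/2

The minimum frequency uncertainty is:
Δf = ℏ/(2hτ) = 1/(4πτ)
Δf = 1/(4π × 4.012e-07 s)
Δf = 1.984e+05 Hz = 198.369 kHz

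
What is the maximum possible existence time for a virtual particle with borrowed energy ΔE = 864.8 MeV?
3.806 × 10^-25 s

Using the energy-time uncertainty principle:
ΔEΔt ≥ ℏ/2

For a virtual particle borrowing energy ΔE, the maximum lifetime is:
Δt_max = ℏ/(2ΔE)

Converting energy:
ΔE = 864.8 MeV = 1.386e-10 J

Δt_max = (1.055e-34 J·s) / (2 × 1.386e-10 J)
Δt_max = 3.806e-25 s = 3.806 × 10^-25 s

Virtual particles with higher borrowed energy exist for shorter times.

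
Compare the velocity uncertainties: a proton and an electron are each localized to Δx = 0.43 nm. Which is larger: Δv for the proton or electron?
The electron has the larger minimum velocity uncertainty, by a ratio of 1836.2.

For both particles, Δp_min = ℏ/(2Δx) = 1.226e-25 kg·m/s (same for both).

The velocity uncertainty is Δv = Δp/m:
- proton: Δv = 1.226e-25 / 1.673e-27 = 7.331e+01 m/s = 73.313 m/s
- electron: Δv = 1.226e-25 / 9.109e-31 = 1.346e+05 m/s = 134.614 km/s

Ratio: 1.346e+05 / 7.331e+01 = 1836.2

The lighter particle has larger velocity uncertainty because Δv ∝ 1/m.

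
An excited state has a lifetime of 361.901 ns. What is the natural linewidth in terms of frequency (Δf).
219.887 kHz

Using the energy-time uncertainty principle and E = hf:
ΔEΔt ≥ ℏ/2
hΔf·Δt ≥ ℏ/2

The minimum frequency uncertainty is:
Δf = ℏ/(2hτ) = 1/(4πτ)
Δf = 1/(4π × 3.619e-07 s)
Δf = 2.199e+05 Hz = 219.887 kHz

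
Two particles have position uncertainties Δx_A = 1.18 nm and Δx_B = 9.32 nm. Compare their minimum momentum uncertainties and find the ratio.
Particle A has the larger minimum momentum uncertainty, by a factor of 7.90.

For each particle, the minimum momentum uncertainty is Δp_min = ℏ/(2Δx):

Particle A: Δp_A = ℏ/(2×1.180e-09 m) = 4.469e-26 kg·m/s
Particle B: Δp_B = ℏ/(2×9.320e-09 m) = 5.658e-27 kg·m/s

Ratio: Δp_A/Δp_B = 7.90

Since Δp_min ∝ 1/Δx, the particle with smaller position uncertainty (A) has larger momentum uncertainty.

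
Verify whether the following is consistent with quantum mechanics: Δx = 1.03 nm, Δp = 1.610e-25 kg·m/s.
Yes, it satisfies the uncertainty principle.

Calculate the product ΔxΔp:
ΔxΔp = (1.030e-09 m) × (1.610e-25 kg·m/s)
ΔxΔp = 1.658e-34 J·s

Compare to the minimum allowed value ℏ/2:
ℏ/2 = 5.273e-35 J·s

Since ΔxΔp = 1.658e-34 J·s ≥ 5.273e-35 J·s = ℏ/2,
the measurement satisfies the uncertainty principle.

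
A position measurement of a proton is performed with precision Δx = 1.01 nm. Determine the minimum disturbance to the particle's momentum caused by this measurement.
5.221 × 10^-26 kg·m/s

The uncertainty principle implies that measuring position disturbs momentum:
ΔxΔp ≥ ℏ/2

When we measure position with precision Δx, we necessarily introduce a momentum uncertainty:
Δp ≥ ℏ/(2Δx)
Δp_min = (1.055e-34 J·s) / (2 × 1.010e-09 m)
Δp_min = 5.221e-26 kg·m/s

The more precisely we measure position, the greater the momentum disturbance.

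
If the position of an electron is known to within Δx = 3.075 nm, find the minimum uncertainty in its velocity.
18.824 km/s

Using the Heisenberg uncertainty principle and Δp = mΔv:
ΔxΔp ≥ ℏ/2
Δx(mΔv) ≥ ℏ/2

The minimum uncertainty in velocity is:
Δv_min = ℏ/(2mΔx)
Δv_min = (1.055e-34 J·s) / (2 × 9.109e-31 kg × 3.075e-09 m)
Δv_min = 1.882e+04 m/s = 18.824 km/s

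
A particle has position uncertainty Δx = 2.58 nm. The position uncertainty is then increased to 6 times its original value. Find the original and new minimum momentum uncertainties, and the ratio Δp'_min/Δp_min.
Original Δp_min = 2.044 × 10^-26 kg·m/s; new Δp'_min = 3.406 × 10^-27 kg·m/s; ratio Δp'_min/Δp_min = 1/6.

From the uncertainty principle ΔxΔp ≥ ℏ/2, the minimum momentum uncertainty is Δp_min = ℏ/(2Δx).

Original (Δx = 2.58 nm = 2.580e-09 m):
Δp_min = (1.055e-34 J·s)/(2 × 2.580e-09 m) = 2.044e-26 kg·m/s

When Δx → 6Δx:
Δp'_min = ℏ/(2 × 6Δx) = (1/6) × ℏ/(2Δx) = (1/6) × Δp_min
Δp'_min = 1/6 × 2.044e-26 kg·m/s = 3.406e-27 kg·m/s

Since Δp_min ∝ 1/Δx, when Δx is increased to 6 times its original value, Δp_min decreases to 1/6 of its original value.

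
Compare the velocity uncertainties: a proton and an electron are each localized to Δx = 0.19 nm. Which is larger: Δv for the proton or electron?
The electron has the larger minimum velocity uncertainty, by a ratio of 1836.2.

For both particles, Δp_min = ℏ/(2Δx) = 2.775e-25 kg·m/s (same for both).

The velocity uncertainty is Δv = Δp/m:
- proton: Δv = 2.775e-25 / 1.673e-27 = 1.659e+02 m/s = 165.918 m/s
- electron: Δv = 2.775e-25 / 9.109e-31 = 3.047e+05 m/s = 304.652 km/s

Ratio: 3.047e+05 / 1.659e+02 = 1836.2

The lighter particle has larger velocity uncertainty because Δv ∝ 1/m.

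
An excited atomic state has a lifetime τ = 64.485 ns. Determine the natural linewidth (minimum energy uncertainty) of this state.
5.104 neV

Using the energy-time uncertainty principle:
ΔEΔt ≥ ℏ/2

The lifetime τ represents the time uncertainty Δt.
The natural linewidth (minimum energy uncertainty) is:

ΔE = ℏ/(2τ)
ΔE = (1.055e-34 J·s) / (2 × 6.448e-08 s)
ΔE = 8.177e-28 J = 5.104 neV

This natural linewidth limits the precision of spectroscopic measurements.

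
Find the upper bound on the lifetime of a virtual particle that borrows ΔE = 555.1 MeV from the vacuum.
5.929 × 10^-25 s

Using the energy-time uncertainty principle:
ΔEΔt ≥ ℏ/2

For a virtual particle borrowing energy ΔE, the maximum lifetime is:
Δt_max = ℏ/(2ΔE)

Converting energy:
ΔE = 555.1 MeV = 8.894e-11 J

Δt_max = (1.055e-34 J·s) / (2 × 8.894e-11 J)
Δt_max = 5.929e-25 s = 5.929 × 10^-25 s

Virtual particles with higher borrowed energy exist for shorter times.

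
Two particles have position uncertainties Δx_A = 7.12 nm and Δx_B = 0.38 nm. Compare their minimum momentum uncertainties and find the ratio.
Particle B has the larger minimum momentum uncertainty, by a factor of 18.74.

For each particle, the minimum momentum uncertainty is Δp_min = ℏ/(2Δx):

Particle A: Δp_A = ℏ/(2×7.120e-09 m) = 7.406e-27 kg·m/s
Particle B: Δp_B = ℏ/(2×3.800e-10 m) = 1.388e-25 kg·m/s

Ratio: Δp_B/Δp_A = 18.74

Since Δp_min ∝ 1/Δx, the particle with smaller position uncertainty (B) has larger momentum uncertainty.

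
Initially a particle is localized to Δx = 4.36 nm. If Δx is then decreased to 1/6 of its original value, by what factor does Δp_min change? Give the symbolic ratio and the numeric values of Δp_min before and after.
Original Δp_min = 1.209 × 10^-26 kg·m/s; new Δp'_min = 7.256 × 10^-26 kg·m/s; ratio Δp'_min/Δp_min = 6.

From the uncertainty principle ΔxΔp ≥ ℏ/2, the minimum momentum uncertainty is Δp_min = ℏ/(2Δx).

Original (Δx = 4.36 nm = 4.360e-09 m):
Δp_min = (1.055e-34 J·s)/(2 × 4.360e-09 m) = 1.209e-26 kg·m/s

When Δx → (1/6)Δx:
Δp'_min = ℏ/(2 × (1/6)Δx) = 6 × ℏ/(2Δx) = 6 × Δp_min
Δp'_min = 6 × 1.209e-26 kg·m/s = 7.256e-26 kg·m/s

Since Δp_min ∝ 1/Δx, when Δx is decreased to 1/6 of its original value, Δp_min increases to 6 times its original value.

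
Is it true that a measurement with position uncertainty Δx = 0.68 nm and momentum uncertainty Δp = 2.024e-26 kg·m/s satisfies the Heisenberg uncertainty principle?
No, it violates the uncertainty principle (impossible measurement).

Calculate the product ΔxΔp:
ΔxΔp = (6.800e-10 m) × (2.024e-26 kg·m/s)
ΔxΔp = 1.376e-35 J·s

Compare to the minimum allowed value ℏ/2:
ℏ/2 = 5.273e-35 J·s

Since ΔxΔp = 1.376e-35 J·s < 5.273e-35 J·s = ℏ/2,
the measurement violates the uncertainty principle.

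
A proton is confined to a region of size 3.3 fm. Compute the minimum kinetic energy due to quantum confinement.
476.350 keV

Using the uncertainty principle:

1. Position uncertainty: Δx ≈ 3.300e-15 m
2. Minimum momentum uncertainty: Δp = ℏ/(2Δx) = 1.598e-20 kg·m/s
3. Minimum kinetic energy:
   KE = (Δp)²/(2m) = (1.598e-20)²/(2 × 1.673e-27 kg)
   KE = 7.632e-14 J = 476.350 keV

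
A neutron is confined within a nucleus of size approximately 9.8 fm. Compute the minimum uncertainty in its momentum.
5.380 × 10^-21 kg·m/s

Using the Heisenberg uncertainty principle:
ΔxΔp ≥ ℏ/2

With Δx ≈ L = 9.800e-15 m (the confinement size):
Δp_min = ℏ/(2Δx)
Δp_min = (1.055e-34 J·s) / (2 × 9.800e-15 m)
Δp_min = 5.380e-21 kg·m/s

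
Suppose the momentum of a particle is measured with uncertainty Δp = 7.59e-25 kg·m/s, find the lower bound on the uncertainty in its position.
69.471 pm

Using the Heisenberg uncertainty principle:
ΔxΔp ≥ ℏ/2

The minimum uncertainty in position is:
Δx_min = ℏ/(2Δp)
Δx_min = (1.055e-34 J·s) / (2 × 7.590e-25 kg·m/s)
Δx_min = 6.947e-11 m = 69.471 pm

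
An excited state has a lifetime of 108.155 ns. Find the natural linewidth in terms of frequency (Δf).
735.772 kHz

Using the energy-time uncertainty principle and E = hf:
ΔEΔt ≥ ℏ/2
hΔf·Δt ≥ ℏ/2

The minimum frequency uncertainty is:
Δf = ℏ/(2hτ) = 1/(4πτ)
Δf = 1/(4π × 1.082e-07 s)
Δf = 7.358e+05 Hz = 735.772 kHz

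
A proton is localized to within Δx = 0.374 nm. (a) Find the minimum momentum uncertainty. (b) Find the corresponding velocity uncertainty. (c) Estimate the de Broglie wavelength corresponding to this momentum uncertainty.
(a) Δp_min = 1.410 × 10^-25 kg·m/s
(b) Δv_min = 84.290 m/s
(c) λ_dB = 4.700 nm

Step-by-step:

(a) From the uncertainty principle:
Δp_min = ℏ/(2Δx) = (1.055e-34 J·s)/(2 × 3.740e-10 m) = 1.410e-25 kg·m/s

(b) The velocity uncertainty:
Δv = Δp/m = (1.410e-25 kg·m/s)/(1.673e-27 kg) = 8.429e+01 m/s = 84.290 m/s

(c) The de Broglie wavelength for this momentum:
λ = h/p = (6.626e-34 J·s)/(1.410e-25 kg·m/s) = 4.700e-09 m = 4.700 nm

Note: The de Broglie wavelength is comparable to the localization size, as expected from wave-particle duality.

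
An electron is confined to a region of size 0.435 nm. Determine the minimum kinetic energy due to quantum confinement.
50.337 meV

Using the uncertainty principle:

1. Position uncertainty: Δx ≈ 4.350e-10 m
2. Minimum momentum uncertainty: Δp = ℏ/(2Δx) = 1.212e-25 kg·m/s
3. Minimum kinetic energy:
   KE = (Δp)²/(2m) = (1.212e-25)²/(2 × 9.109e-31 kg)
   KE = 8.065e-21 J = 50.337 meV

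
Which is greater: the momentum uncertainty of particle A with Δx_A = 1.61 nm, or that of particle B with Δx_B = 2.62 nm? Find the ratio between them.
Particle A has the larger minimum momentum uncertainty, by a factor of 1.63.

For each particle, the minimum momentum uncertainty is Δp_min = ℏ/(2Δx):

Particle A: Δp_A = ℏ/(2×1.610e-09 m) = 3.275e-26 kg·m/s
Particle B: Δp_B = ℏ/(2×2.620e-09 m) = 2.013e-26 kg·m/s

Ratio: Δp_A/Δp_B = 1.63

Since Δp_min ∝ 1/Δx, the particle with smaller position uncertainty (A) has larger momentum uncertainty.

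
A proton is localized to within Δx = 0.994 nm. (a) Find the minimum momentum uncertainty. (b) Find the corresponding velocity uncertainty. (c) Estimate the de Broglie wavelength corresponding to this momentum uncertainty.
(a) Δp_min = 5.305 × 10^-26 kg·m/s
(b) Δv_min = 31.715 m/s
(c) λ_dB = 12.491 nm

Step-by-step:

(a) From the uncertainty principle:
Δp_min = ℏ/(2Δx) = (1.055e-34 J·s)/(2 × 9.940e-10 m) = 5.305e-26 kg·m/s

(b) The velocity uncertainty:
Δv = Δp/m = (5.305e-26 kg·m/s)/(1.673e-27 kg) = 3.171e+01 m/s = 31.715 m/s

(c) The de Broglie wavelength for this momentum:
λ = h/p = (6.626e-34 J·s)/(5.305e-26 kg·m/s) = 1.249e-08 m = 12.491 nm

Note: The de Broglie wavelength is comparable to the localization size, as expected from wave-particle duality.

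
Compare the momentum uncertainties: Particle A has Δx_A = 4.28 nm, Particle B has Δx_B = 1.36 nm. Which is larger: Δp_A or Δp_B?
Particle B has the larger minimum momentum uncertainty, by a factor of 3.15.

For each particle, the minimum momentum uncertainty is Δp_min = ℏ/(2Δx):

Particle A: Δp_A = ℏ/(2×4.280e-09 m) = 1.232e-26 kg·m/s
Particle B: Δp_B = ℏ/(2×1.360e-09 m) = 3.877e-26 kg·m/s

Ratio: Δp_B/Δp_A = 3.15

Since Δp_min ∝ 1/Δx, the particle with smaller position uncertainty (B) has larger momentum uncertainty.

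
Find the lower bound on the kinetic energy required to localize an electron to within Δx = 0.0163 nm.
35.850 eV

Localizing a particle requires giving it sufficient momentum uncertainty:

1. From uncertainty principle: Δp ≥ ℏ/(2Δx)
   Δp_min = (1.055e-34 J·s) / (2 × 1.630e-11 m)
   Δp_min = 3.235e-24 kg·m/s

2. This momentum uncertainty corresponds to kinetic energy:
   KE ≈ (Δp)²/(2m) = (3.235e-24)²/(2 × 9.109e-31 kg)
   KE = 5.744e-18 J = 35.850 eV

Tighter localization requires more energy.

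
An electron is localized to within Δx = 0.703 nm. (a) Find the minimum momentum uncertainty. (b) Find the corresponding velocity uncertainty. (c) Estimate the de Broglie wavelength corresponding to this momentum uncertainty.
(a) Δp_min = 7.501 × 10^-26 kg·m/s
(b) Δv_min = 82.338 km/s
(c) λ_dB = 8.834 nm

Step-by-step:

(a) From the uncertainty principle:
Δp_min = ℏ/(2Δx) = (1.055e-34 J·s)/(2 × 7.030e-10 m) = 7.501e-26 kg·m/s

(b) The velocity uncertainty:
Δv = Δp/m = (7.501e-26 kg·m/s)/(9.109e-31 kg) = 8.234e+04 m/s = 82.338 km/s

(c) The de Broglie wavelength for this momentum:
λ = h/p = (6.626e-34 J·s)/(7.501e-26 kg·m/s) = 8.834e-09 m = 8.834 nm

Note: The de Broglie wavelength is comparable to the localization size, as expected from wave-particle duality.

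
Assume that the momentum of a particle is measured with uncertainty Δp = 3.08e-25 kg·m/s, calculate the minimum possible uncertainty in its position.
171.197 pm

Using the Heisenberg uncertainty principle:
ΔxΔp ≥ ℏ/2

The minimum uncertainty in position is:
Δx_min = ℏ/(2Δp)
Δx_min = (1.055e-34 J·s) / (2 × 3.080e-25 kg·m/s)
Δx_min = 1.712e-10 m = 171.197 pm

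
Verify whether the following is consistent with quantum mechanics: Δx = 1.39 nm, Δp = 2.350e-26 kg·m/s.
No, it violates the uncertainty principle (impossible measurement).

Calculate the product ΔxΔp:
ΔxΔp = (1.390e-09 m) × (2.350e-26 kg·m/s)
ΔxΔp = 3.266e-35 J·s

Compare to the minimum allowed value ℏ/2:
ℏ/2 = 5.273e-35 J·s

Since ΔxΔp = 3.266e-35 J·s < 5.273e-35 J·s = ℏ/2,
the measurement violates the uncertainty principle.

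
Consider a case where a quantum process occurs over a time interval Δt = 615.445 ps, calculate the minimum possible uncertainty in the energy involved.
534.745 neV

Using the energy-time uncertainty principle:
ΔEΔt ≥ ℏ/2

The minimum uncertainty in energy is:
ΔE_min = ℏ/(2Δt)
ΔE_min = (1.055e-34 J·s) / (2 × 6.154e-10 s)
ΔE_min = 8.568e-26 J = 534.745 neV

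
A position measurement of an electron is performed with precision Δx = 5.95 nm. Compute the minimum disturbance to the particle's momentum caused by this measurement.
8.862 × 10^-27 kg·m/s

The uncertainty principle implies that measuring position disturbs momentum:
ΔxΔp ≥ ℏ/2

When we measure position with precision Δx, we necessarily introduce a momentum uncertainty:
Δp ≥ ℏ/(2Δx)
Δp_min = (1.055e-34 J·s) / (2 × 5.950e-09 m)
Δp_min = 8.862e-27 kg·m/s

The more precisely we measure position, the greater the momentum disturbance.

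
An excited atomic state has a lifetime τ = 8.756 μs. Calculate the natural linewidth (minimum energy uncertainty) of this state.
37.586 peV

Using the energy-time uncertainty principle:
ΔEΔt ≥ ℏ/2

The lifetime τ represents the time uncertainty Δt.
The natural linewidth (minimum energy uncertainty) is:

ΔE = ℏ/(2τ)
ΔE = (1.055e-34 J·s) / (2 × 8.756e-06 s)
ΔE = 6.022e-30 J = 37.586 peV

This natural linewidth limits the precision of spectroscopic measurements.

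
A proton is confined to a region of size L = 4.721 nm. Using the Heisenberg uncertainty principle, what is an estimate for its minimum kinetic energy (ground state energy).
232.748 neV

Using the uncertainty principle to estimate ground state energy:

1. The position uncertainty is approximately the confinement size:
   Δx ≈ L = 4.721e-09 m

2. From ΔxΔp ≥ ℏ/2, the minimum momentum uncertainty is:
   Δp ≈ ℏ/(2L) = 1.117e-26 kg·m/s

3. The kinetic energy is approximately:
   KE ≈ (Δp)²/(2m) = (1.117e-26)²/(2 × 1.673e-27 kg)
   KE ≈ 3.729e-26 J = 232.748 neV

This is an order-of-magnitude estimate of the ground state energy.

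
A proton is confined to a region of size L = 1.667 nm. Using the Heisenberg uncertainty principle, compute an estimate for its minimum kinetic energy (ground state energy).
1.867 μeV

Using the uncertainty principle to estimate ground state energy:

1. The position uncertainty is approximately the confinement size:
   Δx ≈ L = 1.667e-09 m

2. From ΔxΔp ≥ ℏ/2, the minimum momentum uncertainty is:
   Δp ≈ ℏ/(2L) = 3.163e-26 kg·m/s

3. The kinetic energy is approximately:
   KE ≈ (Δp)²/(2m) = (3.163e-26)²/(2 × 1.673e-27 kg)
   KE ≈ 2.991e-25 J = 1.867 μeV

This is an order-of-magnitude estimate of the ground state energy.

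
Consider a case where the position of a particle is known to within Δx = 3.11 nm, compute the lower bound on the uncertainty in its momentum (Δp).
1.695 × 10^-26 kg·m/s

Using the Heisenberg uncertainty principle:
ΔxΔp ≥ ℏ/2

The minimum uncertainty in momentum is:
Δp_min = ℏ/(2Δx)
Δp_min = (1.055e-34 J·s) / (2 × 3.110e-09 m)
Δp_min = 1.695e-26 kg·m/s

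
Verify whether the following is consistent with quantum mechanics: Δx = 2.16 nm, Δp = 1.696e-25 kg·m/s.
Yes, it satisfies the uncertainty principle.

Calculate the product ΔxΔp:
ΔxΔp = (2.160e-09 m) × (1.696e-25 kg·m/s)
ΔxΔp = 3.663e-34 J·s

Compare to the minimum allowed value ℏ/2:
ℏ/2 = 5.273e-35 J·s

Since ΔxΔp = 3.663e-34 J·s ≥ 5.273e-35 J·s = ℏ/2,
the measurement satisfies the uncertainty principle.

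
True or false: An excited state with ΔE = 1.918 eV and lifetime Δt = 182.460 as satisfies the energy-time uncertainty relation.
Yes, it satisfies the uncertainty relation.

Calculate the product ΔEΔt:
ΔE = 1.918 eV = 3.073e-19 J
ΔEΔt = (3.073e-19 J) × (1.825e-16 s)
ΔEΔt = 5.607e-35 J·s

Compare to the minimum allowed value ℏ/2:
ℏ/2 = 5.273e-35 J·s

Since ΔEΔt = 5.607e-35 J·s ≥ 5.273e-35 J·s = ℏ/2,
this satisfies the uncertainty relation.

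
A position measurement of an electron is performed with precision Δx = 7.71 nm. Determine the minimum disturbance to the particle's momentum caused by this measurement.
6.839 × 10^-27 kg·m/s

The uncertainty principle implies that measuring position disturbs momentum:
ΔxΔp ≥ ℏ/2

When we measure position with precision Δx, we necessarily introduce a momentum uncertainty:
Δp ≥ ℏ/(2Δx)
Δp_min = (1.055e-34 J·s) / (2 × 7.710e-09 m)
Δp_min = 6.839e-27 kg·m/s

The more precisely we measure position, the greater the momentum disturbance.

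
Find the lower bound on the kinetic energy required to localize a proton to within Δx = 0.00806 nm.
79.852 meV

Localizing a particle requires giving it sufficient momentum uncertainty:

1. From uncertainty principle: Δp ≥ ℏ/(2Δx)
   Δp_min = (1.055e-34 J·s) / (2 × 8.060e-12 m)
   Δp_min = 6.542e-24 kg·m/s

2. This momentum uncertainty corresponds to kinetic energy:
   KE ≈ (Δp)²/(2m) = (6.542e-24)²/(2 × 1.673e-27 kg)
   KE = 1.279e-20 J = 79.852 meV

Tighter localization requires more energy.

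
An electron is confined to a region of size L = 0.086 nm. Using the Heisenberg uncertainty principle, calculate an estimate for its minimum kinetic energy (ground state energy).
1.288 eV

Using the uncertainty principle to estimate ground state energy:

1. The position uncertainty is approximately the confinement size:
   Δx ≈ L = 8.600e-11 m

2. From ΔxΔp ≥ ℏ/2, the minimum momentum uncertainty is:
   Δp ≈ ℏ/(2L) = 6.131e-25 kg·m/s

3. The kinetic energy is approximately:
   KE ≈ (Δp)²/(2m) = (6.131e-25)²/(2 × 9.109e-31 kg)
   KE ≈ 2.063e-19 J = 1.288 eV

This is an order-of-magnitude estimate of the ground state energy.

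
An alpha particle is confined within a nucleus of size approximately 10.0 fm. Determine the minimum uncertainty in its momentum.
5.273 × 10^-21 kg·m/s

Using the Heisenberg uncertainty principle:
ΔxΔp ≥ ℏ/2

With Δx ≈ L = 1.000e-14 m (the confinement size):
Δp_min = ℏ/(2Δx)
Δp_min = (1.055e-34 J·s) / (2 × 1.000e-14 m)
Δp_min = 5.273e-21 kg·m/s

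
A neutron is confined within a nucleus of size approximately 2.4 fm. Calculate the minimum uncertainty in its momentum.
2.197 × 10^-20 kg·m/s

Using the Heisenberg uncertainty principle:
ΔxΔp ≥ ℏ/2

With Δx ≈ L = 2.400e-15 m (the confinement size):
Δp_min = ℏ/(2Δx)
Δp_min = (1.055e-34 J·s) / (2 × 2.400e-15 m)
Δp_min = 2.197e-20 kg·m/s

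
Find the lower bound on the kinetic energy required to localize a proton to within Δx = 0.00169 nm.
1.816 eV

Localizing a particle requires giving it sufficient momentum uncertainty:

1. From uncertainty principle: Δp ≥ ℏ/(2Δx)
   Δp_min = (1.055e-34 J·s) / (2 × 1.690e-12 m)
   Δp_min = 3.120e-23 kg·m/s

2. This momentum uncertainty corresponds to kinetic energy:
   KE ≈ (Δp)²/(2m) = (3.120e-23)²/(2 × 1.673e-27 kg)
   KE = 2.910e-19 J = 1.816 eV

Tighter localization requires more energy.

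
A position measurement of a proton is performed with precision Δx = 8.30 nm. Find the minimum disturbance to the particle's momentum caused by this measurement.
6.353 × 10^-27 kg·m/s

The uncertainty principle implies that measuring position disturbs momentum:
ΔxΔp ≥ ℏ/2

When we measure position with precision Δx, we necessarily introduce a momentum uncertainty:
Δp ≥ ℏ/(2Δx)
Δp_min = (1.055e-34 J·s) / (2 × 8.300e-09 m)
Δp_min = 6.353e-27 kg·m/s

The more precisely we measure position, the greater the momentum disturbance.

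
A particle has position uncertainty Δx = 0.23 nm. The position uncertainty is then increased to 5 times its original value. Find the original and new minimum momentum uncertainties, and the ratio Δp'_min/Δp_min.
Original Δp_min = 2.293 × 10^-25 kg·m/s; new Δp'_min = 4.585 × 10^-26 kg·m/s; ratio Δp'_min/Δp_min = 1/5.

From the uncertainty principle ΔxΔp ≥ ℏ/2, the minimum momentum uncertainty is Δp_min = ℏ/(2Δx).

Original (Δx = 0.23 nm = 2.300e-10 m):
Δp_min = (1.055e-34 J·s)/(2 × 2.300e-10 m) = 2.293e-25 kg·m/s

When Δx → 5Δx:
Δp'_min = ℏ/(2 × 5Δx) = (1/5) × ℏ/(2Δx) = (1/5) × Δp_min
Δp'_min = 1/5 × 2.293e-25 kg·m/s = 4.585e-26 kg·m/s

Since Δp_min ∝ 1/Δx, when Δx is increased to 5 times its original value, Δp_min decreases to 1/5 of its original value.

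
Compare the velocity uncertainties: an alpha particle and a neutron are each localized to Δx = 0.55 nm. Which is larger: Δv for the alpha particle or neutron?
The neutron has the larger minimum velocity uncertainty, by a ratio of 4.0.

For both particles, Δp_min = ℏ/(2Δx) = 9.587e-26 kg·m/s (same for both).

The velocity uncertainty is Δv = Δp/m:
- alpha particle: Δv = 9.587e-26 / 6.645e-27 = 1.443e+01 m/s = 14.428 m/s
- neutron: Δv = 9.587e-26 / 1.675e-27 = 5.724e+01 m/s = 57.238 m/s

Ratio: 5.724e+01 / 1.443e+01 = 4.0

The lighter particle has larger velocity uncertainty because Δv ∝ 1/m.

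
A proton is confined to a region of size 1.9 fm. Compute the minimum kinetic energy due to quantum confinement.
1.437 MeV

Using the uncertainty principle:

1. Position uncertainty: Δx ≈ 1.900e-15 m
2. Minimum momentum uncertainty: Δp = ℏ/(2Δx) = 2.775e-20 kg·m/s
3. Minimum kinetic energy:
   KE = (Δp)²/(2m) = (2.775e-20)²/(2 × 1.673e-27 kg)
   KE = 2.302e-13 J = 1.437 MeV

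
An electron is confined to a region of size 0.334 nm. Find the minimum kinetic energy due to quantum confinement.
85.383 meV

Using the uncertainty principle:

1. Position uncertainty: Δx ≈ 3.340e-10 m
2. Minimum momentum uncertainty: Δp = ℏ/(2Δx) = 1.579e-25 kg·m/s
3. Minimum kinetic energy:
   KE = (Δp)²/(2m) = (1.579e-25)²/(2 × 9.109e-31 kg)
   KE = 1.368e-20 J = 85.383 meV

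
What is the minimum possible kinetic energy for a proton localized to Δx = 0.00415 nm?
301.202 meV

Localizing a particle requires giving it sufficient momentum uncertainty:

1. From uncertainty principle: Δp ≥ ℏ/(2Δx)
   Δp_min = (1.055e-34 J·s) / (2 × 4.150e-12 m)
   Δp_min = 1.271e-23 kg·m/s

2. This momentum uncertainty corresponds to kinetic energy:
   KE ≈ (Δp)²/(2m) = (1.271e-23)²/(2 × 1.673e-27 kg)
   KE = 4.826e-20 J = 301.202 meV

Tighter localization requires more energy.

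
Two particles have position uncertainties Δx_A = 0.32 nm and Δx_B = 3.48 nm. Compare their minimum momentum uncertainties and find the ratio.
Particle A has the larger minimum momentum uncertainty, by a factor of 10.88.

For each particle, the minimum momentum uncertainty is Δp_min = ℏ/(2Δx):

Particle A: Δp_A = ℏ/(2×3.200e-10 m) = 1.648e-25 kg·m/s
Particle B: Δp_B = ℏ/(2×3.480e-09 m) = 1.515e-26 kg·m/s

Ratio: Δp_A/Δp_B = 10.88

Since Δp_min ∝ 1/Δx, the particle with smaller position uncertainty (A) has larger momentum uncertainty.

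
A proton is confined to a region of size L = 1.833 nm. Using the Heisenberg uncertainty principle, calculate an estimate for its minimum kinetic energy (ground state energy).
1.544 μeV

Using the uncertainty principle to estimate ground state energy:

1. The position uncertainty is approximately the confinement size:
   Δx ≈ L = 1.833e-09 m

2. From ΔxΔp ≥ ℏ/2, the minimum momentum uncertainty is:
   Δp ≈ ℏ/(2L) = 2.877e-26 kg·m/s

3. The kinetic energy is approximately:
   KE ≈ (Δp)²/(2m) = (2.877e-26)²/(2 × 1.673e-27 kg)
   KE ≈ 2.474e-25 J = 1.544 μeV

This is an order-of-magnitude estimate of the ground state energy.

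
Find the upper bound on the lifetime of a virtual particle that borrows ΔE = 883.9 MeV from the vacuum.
3.723 × 10^-25 s

Using the energy-time uncertainty principle:
ΔEΔt ≥ ℏ/2

For a virtual particle borrowing energy ΔE, the maximum lifetime is:
Δt_max = ℏ/(2ΔE)

Converting energy:
ΔE = 883.9 MeV = 1.416e-10 J

Δt_max = (1.055e-34 J·s) / (2 × 1.416e-10 J)
Δt_max = 3.723e-25 s = 3.723 × 10^-25 s

Virtual particles with higher borrowed energy exist for shorter times.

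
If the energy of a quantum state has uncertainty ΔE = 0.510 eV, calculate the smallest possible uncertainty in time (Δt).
645.306 as

Using the energy-time uncertainty principle:
ΔEΔt ≥ ℏ/2

The minimum uncertainty in time is:
Δt_min = ℏ/(2ΔE)
Δt_min = (1.055e-34 J·s) / (2 × 8.171e-20 J)
Δt_min = 6.453e-16 s = 645.306 as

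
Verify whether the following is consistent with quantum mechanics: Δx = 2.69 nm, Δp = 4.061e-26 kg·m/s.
Yes, it satisfies the uncertainty principle.

Calculate the product ΔxΔp:
ΔxΔp = (2.690e-09 m) × (4.061e-26 kg·m/s)
ΔxΔp = 1.092e-34 J·s

Compare to the minimum allowed value ℏ/2:
ℏ/2 = 5.273e-35 J·s

Since ΔxΔp = 1.092e-34 J·s ≥ 5.273e-35 J·s = ℏ/2,
the measurement satisfies the uncertainty principle.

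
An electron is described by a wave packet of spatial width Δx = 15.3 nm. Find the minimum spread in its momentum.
3.446 × 10^-27 kg·m/s

For a wave packet, the spatial width Δx and momentum spread Δp are related by the uncertainty principle:
ΔxΔp ≥ ℏ/2

The minimum momentum spread is:
Δp_min = ℏ/(2Δx)
Δp_min = (1.055e-34 J·s) / (2 × 1.530e-08 m)
Δp_min = 3.446e-27 kg·m/s

A wave packet cannot have both a well-defined position and well-defined momentum.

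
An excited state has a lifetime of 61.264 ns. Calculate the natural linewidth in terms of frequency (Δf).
1.299 MHz

Using the energy-time uncertainty principle and E = hf:
ΔEΔt ≥ ℏ/2
hΔf·Δt ≥ ℏ/2

The minimum frequency uncertainty is:
Δf = ℏ/(2hτ) = 1/(4πτ)
Δf = 1/(4π × 6.126e-08 s)
Δf = 1.299e+06 Hz = 1.299 MHz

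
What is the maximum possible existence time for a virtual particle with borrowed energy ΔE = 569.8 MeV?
5.776 × 10^-25 s

Using the energy-time uncertainty principle:
ΔEΔt ≥ ℏ/2

For a virtual particle borrowing energy ΔE, the maximum lifetime is:
Δt_max = ℏ/(2ΔE)

Converting energy:
ΔE = 569.8 MeV = 9.129e-11 J

Δt_max = (1.055e-34 J·s) / (2 × 9.129e-11 J)
Δt_max = 5.776e-25 s = 5.776 × 10^-25 s

Virtual particles with higher borrowed energy exist for shorter times.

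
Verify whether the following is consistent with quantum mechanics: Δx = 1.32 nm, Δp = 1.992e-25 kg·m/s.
Yes, it satisfies the uncertainty principle.

Calculate the product ΔxΔp:
ΔxΔp = (1.320e-09 m) × (1.992e-25 kg·m/s)
ΔxΔp = 2.629e-34 J·s

Compare to the minimum allowed value ℏ/2:
ℏ/2 = 5.273e-35 J·s

Since ΔxΔp = 2.629e-34 J·s ≥ 5.273e-35 J·s = ℏ/2,
the measurement satisfies the uncertainty principle.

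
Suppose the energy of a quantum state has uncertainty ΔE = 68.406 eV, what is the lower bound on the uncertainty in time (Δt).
4.811 as

Using the energy-time uncertainty principle:
ΔEΔt ≥ ℏ/2

The minimum uncertainty in time is:
Δt_min = ℏ/(2ΔE)
Δt_min = (1.055e-34 J·s) / (2 × 1.096e-17 J)
Δt_min = 4.811e-18 s = 4.811 as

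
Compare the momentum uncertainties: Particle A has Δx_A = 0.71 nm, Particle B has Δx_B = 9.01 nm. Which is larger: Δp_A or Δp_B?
Particle A has the larger minimum momentum uncertainty, by a factor of 12.69.

For each particle, the minimum momentum uncertainty is Δp_min = ℏ/(2Δx):

Particle A: Δp_A = ℏ/(2×7.100e-10 m) = 7.427e-26 kg·m/s
Particle B: Δp_B = ℏ/(2×9.010e-09 m) = 5.852e-27 kg·m/s

Ratio: Δp_A/Δp_B = 12.69

Since Δp_min ∝ 1/Δx, the particle with smaller position uncertainty (A) has larger momentum uncertainty.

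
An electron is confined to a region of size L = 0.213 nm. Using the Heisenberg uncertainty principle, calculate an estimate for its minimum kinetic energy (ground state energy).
209.944 meV

Using the uncertainty principle to estimate ground state energy:

1. The position uncertainty is approximately the confinement size:
   Δx ≈ L = 2.130e-10 m

2. From ΔxΔp ≥ ℏ/2, the minimum momentum uncertainty is:
   Δp ≈ ℏ/(2L) = 2.476e-25 kg·m/s

3. The kinetic energy is approximately:
   KE ≈ (Δp)²/(2m) = (2.476e-25)²/(2 × 9.109e-31 kg)
   KE ≈ 3.364e-20 J = 209.944 meV

This is an order-of-magnitude estimate of the ground state energy.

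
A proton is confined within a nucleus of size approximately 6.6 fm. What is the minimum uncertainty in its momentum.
7.989 × 10^-21 kg·m/s

Using the Heisenberg uncertainty principle:
ΔxΔp ≥ ℏ/2

With Δx ≈ L = 6.600e-15 m (the confinement size):
Δp_min = ℏ/(2Δx)
Δp_min = (1.055e-34 J·s) / (2 × 6.600e-15 m)
Δp_min = 7.989e-21 kg·m/s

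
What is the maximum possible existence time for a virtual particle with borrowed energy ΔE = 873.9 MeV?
3.766 × 10^-25 s

Using the energy-time uncertainty principle:
ΔEΔt ≥ ℏ/2

For a virtual particle borrowing energy ΔE, the maximum lifetime is:
Δt_max = ℏ/(2ΔE)

Converting energy:
ΔE = 873.9 MeV = 1.400e-10 J

Δt_max = (1.055e-34 J·s) / (2 × 1.400e-10 J)
Δt_max = 3.766e-25 s = 3.766 × 10^-25 s

Virtual particles with higher borrowed energy exist for shorter times.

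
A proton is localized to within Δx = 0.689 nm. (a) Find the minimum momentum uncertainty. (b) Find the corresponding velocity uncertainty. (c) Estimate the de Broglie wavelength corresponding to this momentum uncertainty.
(a) Δp_min = 7.653 × 10^-26 kg·m/s
(b) Δv_min = 45.754 m/s
(c) λ_dB = 8.658 nm

Step-by-step:

(a) From the uncertainty principle:
Δp_min = ℏ/(2Δx) = (1.055e-34 J·s)/(2 × 6.890e-10 m) = 7.653e-26 kg·m/s

(b) The velocity uncertainty:
Δv = Δp/m = (7.653e-26 kg·m/s)/(1.673e-27 kg) = 4.575e+01 m/s = 45.754 m/s

(c) The de Broglie wavelength for this momentum:
λ = h/p = (6.626e-34 J·s)/(7.653e-26 kg·m/s) = 8.658e-09 m = 8.658 nm

Note: The de Broglie wavelength is comparable to the localization size, as expected from wave-particle duality.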